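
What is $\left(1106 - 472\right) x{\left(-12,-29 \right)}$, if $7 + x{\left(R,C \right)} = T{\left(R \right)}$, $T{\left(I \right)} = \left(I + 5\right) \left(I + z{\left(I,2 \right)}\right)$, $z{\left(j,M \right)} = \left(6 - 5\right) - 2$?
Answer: $53256$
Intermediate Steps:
$z{\left(j,M \right)} = -1$ ($z{\left(j,M \right)} = 1 - 2 = -1$)
$T{\left(I \right)} = \left(-1 + I\right) \left(5 + I\right)$ ($T{\left(I \right)} = \left(I + 5\right) \left(I - 1\right) = \left(5 + I\right) \left(-1 + I\right) = \left(-1 + I\right) \left(5 + I\right)$)
$x{\left(R,C \right)} = -12 + R^{2} + 4 R$ ($x{\left(R,C \right)} = -7 + \left(-5 + R^{2} + 4 R\right) = -12 + R^{2} + 4 R$)
$\left(1106 - 472\right) x{\left(-12,-29 \right)} = \left(1106 - 472\right) \left(-12 + \left(-12\right)^{2} + 4 \left(-12\right)\right) = 634 \left(-12 + 144 - 48\right) = 634 \cdot 84 = 53256$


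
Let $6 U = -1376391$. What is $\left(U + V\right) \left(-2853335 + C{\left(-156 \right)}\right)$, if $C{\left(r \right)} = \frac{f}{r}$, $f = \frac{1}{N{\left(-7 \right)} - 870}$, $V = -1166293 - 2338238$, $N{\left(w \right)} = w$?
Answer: $\frac{2915231612929901321}{273624} \approx 1.0654 \cdot 10^{13}$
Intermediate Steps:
$U = - \frac{458797}{2}$ ($U = \frac{1}{6} \left(-1376391\right) = - \frac{458797}{2} \approx -2.294 \cdot 10^{5}$)
$V = -3504531$
$f = - \frac{1}{877}$ ($f = \frac{1}{-7 - 870} = \frac{1}{-877} = - \frac{1}{877} \approx -0.0011403$)
$C{\left(r \right)} = - \frac{1}{877 r}$
$\left(U + V\right) \left(-2853335 + C{\left(-156 \right)}\right) = \left(- \frac{458797}{2} - 3504531\right) \left(-2853335 - \frac{1}{877 \left(-156\right)}\right) = - \frac{7467859 \left(-2853335 - - \frac{1}{136812}\right)}{2} = - \frac{7467859 \left(-2853335 + \frac{1}{136812}\right)}{2} = \left(- \frac{7467859}{2}\right) \left(- \frac{390370468019}{136812}\right) = \frac{2915231612929901321}{273624}$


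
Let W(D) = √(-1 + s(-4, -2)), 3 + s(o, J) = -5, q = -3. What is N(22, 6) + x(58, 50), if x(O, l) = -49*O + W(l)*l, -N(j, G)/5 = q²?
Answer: -2887 + 150*I ≈ -2887.0 + 150.0*I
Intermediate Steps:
s(o, J) = -8 (s(o, J) = -3 - 5 = -8)
N(j, G) = -45 (N(j, G) = -5*(-3)² = -5*9 = -45)
W(D) = 3*I (W(D) = √(-1 - 8) = √(-9) = 3*I)
x(O, l) = -49*O + 3*I*l (x(O, l) = -49*O + (3*I)*l = -49*O + 3*I*l)
N(22, 6) + x(58, 50) = -45 + (-49*58 + 3*I*50) = -45 + (-2842 + 150*I) = -2887 + 150*I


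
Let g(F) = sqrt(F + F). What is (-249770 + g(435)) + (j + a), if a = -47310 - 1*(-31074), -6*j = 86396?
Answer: -841216/3 + sqrt(870) ≈ -2.8038e+5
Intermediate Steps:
j = -43198/3 (j = -1/6*86396 = -43198/3 ≈ -14399.)
a = -16236 (a = -47310 + 31074 = -16236)
g(F) = sqrt(2)*sqrt(F) (g(F) = sqrt(2*F) = sqrt(2)*sqrt(F))
(-249770 + g(435)) + (j + a) = (-249770 + sqrt(2)*sqrt(435)) + (-43198/3 - 16236) = (-249770 + sqrt(870)) - 91906/3 = -841216/3 + sqrt(870)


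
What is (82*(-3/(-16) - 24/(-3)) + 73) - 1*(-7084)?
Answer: 62627/8 ≈ 7828.4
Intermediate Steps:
(82*(-3/(-16) - 24/(-3)) + 73) - 1*(-7084) = (82*(-3*(-1/16) - 24*(-1/3)) + 73) + 7084 = (82*(3/16 + 8) + 73) + 7084 = (82*(131/16) + 73) + 7084 = (5371/8 + 73) + 7084 = 5955/8 + 7084 = 62627/8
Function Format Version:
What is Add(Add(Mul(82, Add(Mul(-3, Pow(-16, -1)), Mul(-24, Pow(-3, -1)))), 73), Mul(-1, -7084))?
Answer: Rational(62627, 8) ≈ 7828.4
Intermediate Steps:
Add(Add(Mul(82, Add(Mul(-3, Pow(-16, -1)), Mul(-24, Pow(-3, -1)))), 73), Mul(-1, -7084)) = Add(Add(Mul(82, Add(Mul(-3, Rational(-1, 16)), Mul(-24, Rational(-1, 3)))), 73), 7084) = Add(Add(Mul(82, Add(Rational(3, 16), 8)), 73), 7084) = Add(Add(Mul(82, Rational(131, 16)), 73), 7084) = Add(Add(Rational(5371, 8), 73), 7084) = Add(Rational(5955, 8), 7084) = Rational(62627, 8)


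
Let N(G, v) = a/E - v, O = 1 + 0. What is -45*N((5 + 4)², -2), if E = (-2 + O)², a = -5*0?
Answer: -90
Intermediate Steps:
O = 1
a = 0
E = 1 (E = (-2 + 1)² = (-1)² = 1)
N(G, v) = -v (N(G, v) = 0/1 - v = 0*1 - v = 0 - v = -v)
-45*N((5 + 4)², -2) = -(-45)*(-2) = -45*2 = -90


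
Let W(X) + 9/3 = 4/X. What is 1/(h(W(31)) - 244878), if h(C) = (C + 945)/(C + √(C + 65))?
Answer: -1584800987/388003224506875 - 43809*√6634/1552012898027500 ≈ -4.0868e-6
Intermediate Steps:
W(X) = -3 + 4/X
h(C) = (945 + C)/(C + √(65 + C))
1/(h(W(31)) - 244878) = 1/((945 + (-3 + 4/31))/((-3 + 4/31) + √(65 + (-3 + 4/31))) - 244878) = 1/((945 - 89/31)/(-89/31 + √(65 - 89/31)) - 244878) = 1/((29206/31)/(-89/31 + √(1926/31)) - 244878) = 1/((29206/31)/(-89/31 + 3*√6634/31) - 244878) = 1/(29206/(31*(-89/31 + 3*√6634/31)) - 244878) = 1/(-244878 + 29206/(31*(-89/31 + 3*√6634/31)))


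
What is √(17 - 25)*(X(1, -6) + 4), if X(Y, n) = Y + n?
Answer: -2*I*√2 ≈ -2.8284*I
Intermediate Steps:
√(17 - 25)*(X(1, -6) + 4) = √(17 - 25)*((1 - 6) + 4) = √(-8)*(-5 + 4) = (2*I*√2)*(-1) = -2*I*√2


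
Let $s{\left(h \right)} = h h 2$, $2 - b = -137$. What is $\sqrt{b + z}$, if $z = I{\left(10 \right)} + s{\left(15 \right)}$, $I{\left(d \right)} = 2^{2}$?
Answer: $\sqrt{593} \approx 24.352$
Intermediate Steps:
$b = 139$ ($b = 2 - -137 = 2 + 137 = 139$)
$I{\left(d \right)} = 4$
$s{\left(h \right)} = 2 h^{2}$ ($s{\left(h \right)} = h^{2} \cdot 2 = 2 h^{2}$)
$z = 454$ ($z = 4 + 2 \cdot 15^{2} = 4 + 2 \cdot 225 = 4 + 450 = 454$)
$\sqrt{b + z} = \sqrt{139 + 454} = \sqrt{593}$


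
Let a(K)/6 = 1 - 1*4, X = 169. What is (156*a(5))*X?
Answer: -474552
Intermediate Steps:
a(K) = -18 (a(K) = 6*(1 - 1*4) = 6*(1 - 4) = 6*(-3) = -18)
(156*a(5))*X = (156*(-18))*169 = -2808*169 = -474552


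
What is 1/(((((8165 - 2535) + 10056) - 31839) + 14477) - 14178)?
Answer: -1/15854 ≈ -6.3076e-5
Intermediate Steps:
1/(((((8165 - 2535) + 10056) - 31839) + 14477) - 14178) = 1/((((5630 + 10056) - 31839) + 14477) - 14178) = 1/(((15686 - 31839) + 14477) - 14178) = 1/((-16153 + 14477) - 14178) = 1/(-1676 - 14178) = 1/(-15854) = -1/15854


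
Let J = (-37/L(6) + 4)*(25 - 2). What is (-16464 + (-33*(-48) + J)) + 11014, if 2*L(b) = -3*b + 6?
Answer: -21793/6 ≈ -3632.2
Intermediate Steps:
L(b) = 3 - 3*b/2 (L(b) = (-3*b + 6)/2 = (6 - 3*b)/2 = 3 - 3*b/2)
J = 1403/6 (J = (-37/(3 - 3/2*6) + 4)*(25 - 2) = (-37/(3 - 9) + 4)*23 = (-37/(-6) + 4)*23 = (-37*(-1/6) + 4)*23 = (37/6 + 4)*23 = (61/6)*23 = 1403/6 ≈ 233.83)
(-16464 + (-33*(-48) + J)) + 11014 = (-16464 + (-33*(-48) + 1403/6)) + 11014 = (-16464 + (1584 + 1403/6)) + 11014 = (-16464 + 10907/6) + 11014 = -87877/6 + 11014 = -21793/6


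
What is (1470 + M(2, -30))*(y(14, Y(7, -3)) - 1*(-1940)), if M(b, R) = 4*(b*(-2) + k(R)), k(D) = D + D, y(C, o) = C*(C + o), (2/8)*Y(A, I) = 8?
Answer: 3136976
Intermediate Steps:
Y(A, I) = 32 (Y(A, I) = 4*8 = 32)
k(D) = 2*D
M(b, R) = -8*b + 8*R (M(b, R) = 4*(b*(-2) + 2*R) = 4*(-2*b + 2*R) = -8*b + 8*R)
(1470 + M(2, -30))*(y(14, Y(7, -3)) - 1*(-1940)) = (1470 + (-8*2 + 8*(-30)))*(14*(14 + 32) - 1*(-1940)) = (1470 + (-16 - 240))*(14*46 + 1940) = (1470 - 256)*(644 + 1940) = 1214*2584 = 3136976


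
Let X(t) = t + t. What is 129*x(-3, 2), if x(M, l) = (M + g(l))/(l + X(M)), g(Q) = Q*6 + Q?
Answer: -1419/4 ≈ -354.75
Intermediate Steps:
X(t) = 2*t
g(Q) = 7*Q (g(Q) = 6*Q + Q = 7*Q)
x(M, l) = (M + 7*l)/(l + 2*M)
129*x(-3, 2) = 129*((-3 + 7*2)/(2 + 2*(-3))) = 129*((-3 + 14)/(2 - 6)) = 129*(11/(-4)) = 129*(-1/4*11) = 129*(-11/4) = -1419/4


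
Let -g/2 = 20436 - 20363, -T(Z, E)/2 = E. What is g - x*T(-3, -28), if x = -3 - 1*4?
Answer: 246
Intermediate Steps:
T(Z, E) = -2*E
x = -7 (x = -3 - 4 = -7)
g = -146 (g = -2*(20436 - 20363) = -2*73 = -146)
g - x*T(-3, -28) = -146 - (-7)*(-2*(-28)) = -146 - (-7)*56 = -146 - 1*(-392) = -146 + 392 = 246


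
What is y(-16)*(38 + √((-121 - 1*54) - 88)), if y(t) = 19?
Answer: 722 + 19*I*√263 ≈ 722.0 + 308.13*I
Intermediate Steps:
y(-16)*(38 + √((-121 - 1*54) - 88)) = 19*(38 + √((-121 - 1*54) - 88)) = 19*(38 + √((-121 - 54) - 88)) = 19*(38 + √(-175 - 88)) = 19*(38 + √(-263)) = 19*(38 + I*√263) = 722 + 19*I*√263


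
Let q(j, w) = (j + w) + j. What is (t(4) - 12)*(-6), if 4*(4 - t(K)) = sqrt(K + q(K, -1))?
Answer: 48 + 3*sqrt(11)/2 ≈ 52.975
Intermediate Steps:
q(j, w) = w + 2*j
t(K) = 4 - sqrt(-1 + 3*K)/4 (t(K) = 4 - sqrt(K + (-1 + 2*K))/4 = 4 - sqrt(-1 + 3*K)/4)
(t(4) - 12)*(-6) = ((4 - sqrt(-1 + 3*4)/4) - 12)*(-6) = ((4 - sqrt(-1 + 12)/4) - 12)*(-6) = ((4 - sqrt(11)/4) - 12)*(-6) = (-8 - sqrt(11)/4)*(-6) = 48 + 3*sqrt(11)/2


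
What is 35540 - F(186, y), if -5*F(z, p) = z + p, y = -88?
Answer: 177798/5 ≈ 35560.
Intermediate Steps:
F(z, p) = -p/5 - z/5 (F(z, p) = -(z + p)/5 = -(p + z)/5 = -p/5 - z/5)
35540 - F(186, y) = 35540 - (-⅕*(-88) - ⅕*186) = 35540 - (88/5 - 186/5) = 35540 - 1*(-98/5) = 35540 + 98/5 = 177798/5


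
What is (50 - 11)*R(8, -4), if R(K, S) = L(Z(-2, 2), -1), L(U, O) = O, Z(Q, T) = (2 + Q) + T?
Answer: -39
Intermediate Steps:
Z(Q, T) = 2 + Q + T
R(K, S) = -1
(50 - 11)*R(8, -4) = (50 - 11)*(-1) = 39*(-1) = -39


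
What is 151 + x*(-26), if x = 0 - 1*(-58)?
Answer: -1357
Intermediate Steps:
x = 58 (x = 0 + 58 = 58)
151 + x*(-26) = 151 + 58*(-26) = 151 - 1508 = -1357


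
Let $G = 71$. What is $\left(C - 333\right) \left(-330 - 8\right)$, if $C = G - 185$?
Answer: $151086$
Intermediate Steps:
$C = -114$ ($C = 71 - 185 = -114$)
$\left(C - 333\right) \left(-330 - 8\right) = \left(-114 - 333\right) \left(-330 - 8\right) = \left(-447\right) \left(-338\right) = 151086$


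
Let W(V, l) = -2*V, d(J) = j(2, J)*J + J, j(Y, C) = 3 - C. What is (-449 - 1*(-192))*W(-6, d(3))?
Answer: -3084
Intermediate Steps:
d(J) = J + J*(3 - J) (d(J) = (3 - J)*J + J = J*(3 - J) + J = J + J*(3 - J))
(-449 - 1*(-192))*W(-6, d(3)) = (-449 - 1*(-192))*(-2*(-6)) = (-449 + 192)*12 = -257*12 = -3084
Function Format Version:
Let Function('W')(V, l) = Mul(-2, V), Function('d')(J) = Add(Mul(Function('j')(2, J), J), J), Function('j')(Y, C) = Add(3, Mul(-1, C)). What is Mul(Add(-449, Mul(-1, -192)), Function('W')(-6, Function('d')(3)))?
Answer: -3084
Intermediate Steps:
Function('d')(J) = Add(J, Mul(J, Add(3, Mul(-1, J)))) (Function('d')(J) = Add(Mul(Add(3, Mul(-1, J)), J), J) = Add(Mul(J, Add(3, Mul(-1, J))), J) = Add(J, Mul(J, Add(3, Mul(-1, J)))))
Mul(Add(-449, Mul(-1, -192)), Function('W')(-6, Function('d')(3))) = Mul(Add(-449, Mul(-1, -192)), Mul(-2, -6)) = Mul(Add(-449, 192), 12) = Mul(-257, 12) = -3084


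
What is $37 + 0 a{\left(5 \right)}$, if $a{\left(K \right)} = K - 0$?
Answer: $37$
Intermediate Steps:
$a{\left(K \right)} = K$ ($a{\left(K \right)} = K + 0 = K$)
$37 + 0 a{\left(5 \right)} = 37 + 0 \cdot 5 = 37 + 0 = 37$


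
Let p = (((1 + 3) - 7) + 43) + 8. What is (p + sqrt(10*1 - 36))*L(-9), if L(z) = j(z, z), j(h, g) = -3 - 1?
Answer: -192 - 4*I*sqrt(26) ≈ -192.0 - 20.396*I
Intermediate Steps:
j(h, g) = -4
L(z) = -4
p = 48 (p = ((4 - 7) + 43) + 8 = (-3 + 43) + 8 = 40 + 8 = 48)
(p + sqrt(10*1 - 36))*L(-9) = (48 + sqrt(10*1 - 36))*(-4) = (48 + sqrt(10 - 36))*(-4) = (48 + sqrt(-26))*(-4) = (48 + I*sqrt(26))*(-4) = -192 - 4*I*sqrt(26)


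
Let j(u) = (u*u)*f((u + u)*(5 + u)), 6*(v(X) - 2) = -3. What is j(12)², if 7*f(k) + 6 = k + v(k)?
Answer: 3376074816/49 ≈ 6.8899e+7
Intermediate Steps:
v(X) = 3/2 (v(X) = 2 + (⅙)*(-3) = 2 - ½ = 3/2)
f(k) = -9/14 + k/7 (f(k) = -6/7 + (k + 3/2)/7 = -6/7 + (3/2 + k)/7 = -6/7 + (3/14 + k/7) = -9/14 + k/7)
j(u) = u²*(-9/14 + 2*u*(5 + u)/7) (j(u) = (u*u)*(-9/14 + ((u + u)*(5 + u))/7) = u²*(-9/14 + ((2*u)*(5 + u))/7) = u²*(-9/14 + (2*u*(5 + u))/7) = u²*(-9/14 + 2*u*(5 + u)/7))
j(12)² = ((1/14)*12²*(-9 + 4*12*(5 + 12)))² = ((1/14)*144*(-9 + 4*12*17))² = ((1/14)*144*(-9 + 816))² = ((1/14)*144*807)² = (58104/7)² = 3376074816/49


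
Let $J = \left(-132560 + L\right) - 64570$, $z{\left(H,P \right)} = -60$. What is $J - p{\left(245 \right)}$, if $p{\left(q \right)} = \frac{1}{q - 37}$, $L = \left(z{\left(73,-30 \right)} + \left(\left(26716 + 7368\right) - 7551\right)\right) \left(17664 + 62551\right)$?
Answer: $\frac{441653589519}{208} \approx 2.1233 \cdot 10^{9}$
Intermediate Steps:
$L = 2123531695$ ($L = \left(-60 + \left(\left(26716 + 7368\right) - 7551\right)\right) \left(17664 + 62551\right) = \left(-60 + \left(34084 - 7551\right)\right) 80215 = \left(-60 + 26533\right) 80215 = 26473 \cdot 80215 = 2123531695$)
$p{\left(q \right)} = \frac{1}{-37 + q}$
$J = 2123334565$ ($J = \left(-132560 + 2123531695\right) - 64570 = 2123399135 - 64570 = 2123334565$)
$J - p{\left(245 \right)} = 2123334565 - \frac{1}{-37 + 245} = 2123334565 - \frac{1}{208} = \frac{441653589519}{208}$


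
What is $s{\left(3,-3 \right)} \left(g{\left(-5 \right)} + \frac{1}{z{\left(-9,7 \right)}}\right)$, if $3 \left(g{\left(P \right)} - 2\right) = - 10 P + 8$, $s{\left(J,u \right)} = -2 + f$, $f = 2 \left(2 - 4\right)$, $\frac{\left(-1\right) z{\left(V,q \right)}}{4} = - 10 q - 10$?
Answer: $- \frac{20483}{160} \approx -128.02$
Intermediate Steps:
$z{\left(V,q \right)} = 40 + 40 q$ ($z{\left(V,q \right)} = - 4 \left(- 10 q - 10\right) = - 4 \left(-10 - 10 q\right) = 40 + 40 q$)
$f = -4$ ($f = 2 \left(-2\right) = -4$)
$s{\left(J,u \right)} = -6$ ($s{\left(J,u \right)} = -2 - 4 = -6$)
$g{\left(P \right)} = \frac{14}{3} - \frac{10 P}{3}$ ($g{\left(P \right)} = 2 + \frac{- 10 P + 8}{3} = 2 + \frac{8 - 10 P}{3} = 2 - \left(- \frac{8}{3} + \frac{10 P}{3}\right) = \frac{14}{3} - \frac{10 P}{3}$)
$s{\left(3,-3 \right)} \left(g{\left(-5 \right)} + \frac{1}{z{\left(-9,7 \right)}}\right) = - 6 \left(\left(\frac{14}{3} - - \frac{50}{3}\right) + \frac{1}{40 + 40 \cdot 7}\right) = - 6 \left(\left(\frac{14}{3} + \frac{50}{3}\right) + \frac{1}{40 + 280}\right) = - 6 \left(\frac{64}{3} + \frac{1}{320}\right) = \left(-6\right) \frac{20483}{960} = - \frac{20483}{160}$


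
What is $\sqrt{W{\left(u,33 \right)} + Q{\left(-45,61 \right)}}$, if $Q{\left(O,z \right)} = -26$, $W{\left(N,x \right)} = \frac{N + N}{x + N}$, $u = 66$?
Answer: $\frac{i \sqrt{222}}{3} \approx 4.9666 i$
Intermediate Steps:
$W{\left(N,x \right)} = \frac{2 N}{N + x}$
$\sqrt{W{\left(u,33 \right)} + Q{\left(-45,61 \right)}} = \sqrt{2 \cdot 66 \frac{1}{66 + 33} - 26} = \sqrt{2 \cdot 66 \cdot \frac{1}{99} - 26} = \sqrt{\frac{4}{3} - 26} = \sqrt{- \frac{74}{3}} = \frac{i \sqrt{222}}{3}$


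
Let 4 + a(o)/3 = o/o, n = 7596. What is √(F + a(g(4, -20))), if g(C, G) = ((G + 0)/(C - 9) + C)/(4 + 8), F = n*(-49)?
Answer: 3*I*√41357 ≈ 610.09*I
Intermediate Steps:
F = -372204 (F = 7596*(-49) = -372204)
g(C, G) = C/12 + G/(12*(-9 + C)) (g(C, G) = (G/(-9 + C) + C)/12 = (C + G/(-9 + C))*(1/12) = C/12 + G/(12*(-9 + C)))
a(o) = -9 (a(o) = -12 + 3*(o/o) = -12 + 3*1 = -12 + 3 = -9)
√(F + a(g(4, -20))) = √(-372204 - 9) = √(-372213) = 3*I*√41357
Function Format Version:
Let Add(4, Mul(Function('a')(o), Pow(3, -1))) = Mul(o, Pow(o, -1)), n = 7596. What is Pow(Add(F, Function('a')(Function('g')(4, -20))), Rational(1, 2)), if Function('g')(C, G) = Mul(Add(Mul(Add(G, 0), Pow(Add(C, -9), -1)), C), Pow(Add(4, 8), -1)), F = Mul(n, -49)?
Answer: Mul(3, I, Pow(41357, Rational(1, 2))) ≈ Mul(610.09, I)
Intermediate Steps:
F = -372204 (F = Mul(7596, -49) = -372204)
Function('g')(C, G) = Add(Mul(Rational(1, 12), C), Mul(Rational(1, 12), G, Pow(Add(-9, C), -1))) (Function('g')(C, G) = Mul(Add(Mul(G, Pow(Add(-9, C), -1)), C), Pow(12, -1)) = Mul(Add(C, Mul(G, Pow(Add(-9, C), -1))), Rational(1, 12)) = Add(Mul(Rational(1, 12), C), Mul(Rational(1, 12), G, Pow(Add(-9, C), -1))))
Function('a')(o) = -9 (Function('a')(o) = Add(-12, Mul(3, Mul(o, Pow(o, -1)))) = Add(-12, Mul(3, 1)) = Add(-12, 3) = -9)
Pow(Add(F, Function('a')(Function('g')(4, -20))), Rational(1, 2)) = Pow(Add(-372204, -9), Rational(1, 2)) = Pow(-372213, Rational(1, 2)) = Mul(3, I, Pow(41357, Rational(1, 2)))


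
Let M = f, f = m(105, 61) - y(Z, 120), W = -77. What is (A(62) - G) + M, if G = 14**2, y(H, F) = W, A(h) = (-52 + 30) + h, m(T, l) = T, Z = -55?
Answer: 26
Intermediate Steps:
A(h) = -22 + h
y(H, F) = -77
G = 196
f = 182 (f = 105 - 1*(-77) = 105 + 77 = 182)
M = 182
(A(62) - G) + M = ((-22 + 62) - 1*196) + 182 = (40 - 196) + 182 = -156 + 182 = 26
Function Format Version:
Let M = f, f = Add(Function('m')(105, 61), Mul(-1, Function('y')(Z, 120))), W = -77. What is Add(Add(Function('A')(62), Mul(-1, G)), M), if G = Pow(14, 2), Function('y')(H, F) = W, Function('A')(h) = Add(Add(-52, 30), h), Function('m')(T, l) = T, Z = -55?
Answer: 26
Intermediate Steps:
Function('A')(h) = Add(-22, h)
Function('y')(H, F) = -77
G = 196
f = 182 (f = Add(105, Mul(-1, -77)) = Add(105, 77) = 182)
M = 182
Add(Add(Function('A')(62), Mul(-1, G)), M) = Add(Add(Add(-22, 62), Mul(-1, 196)), 182) = Add(Add(40, -196), 182) = Add(-156, 182) = 26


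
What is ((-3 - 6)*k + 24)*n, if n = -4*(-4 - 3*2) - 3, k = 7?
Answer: -1443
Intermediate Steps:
n = 37 (n = -4*(-4 - 6) - 3 = -4*(-10) - 3 = 40 - 3 = 37)
((-3 - 6)*k + 24)*n = ((-3 - 6)*7 + 24)*37 = (-9*7 + 24)*37 = (-63 + 24)*37 = -39*37 = -1443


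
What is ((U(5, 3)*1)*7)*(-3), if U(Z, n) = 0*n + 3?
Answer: -63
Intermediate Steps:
U(Z, n) = 3 (U(Z, n) = 0 + 3 = 3)
((U(5, 3)*1)*7)*(-3) = ((3*1)*7)*(-3) = (3*7)*(-3) = 21*(-3) = -63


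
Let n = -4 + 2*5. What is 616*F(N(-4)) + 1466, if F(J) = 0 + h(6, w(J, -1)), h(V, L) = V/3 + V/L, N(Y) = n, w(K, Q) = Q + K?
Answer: 17186/5 ≈ 3437.2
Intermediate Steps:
w(K, Q) = K + Q
n = 6 (n = -4 + 10 = 6)
N(Y) = 6
h(V, L) = V/3 + V/L (h(V, L) = V*(1/3) + V/L = V/3 + V/L)
F(J) = 2 + 6/(-1 + J) (F(J) = 0 + ((1/3)*6 + 6/(J - 1)) = 0 + (2 + 6/(-1 + J)) = 2 + 6/(-1 + J))
616*F(N(-4)) + 1466 = 616*(2*(2 + 6)/(-1 + 6)) + 1466 = 616*(2*8/5) + 1466 = 616*(2*(1/5)*8) + 1466 = 616*(16/5) + 1466 = 9856/5 + 1466 = 17186/5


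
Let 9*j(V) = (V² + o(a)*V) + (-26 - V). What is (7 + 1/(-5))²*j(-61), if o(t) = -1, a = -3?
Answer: 4412452/225 ≈ 19611.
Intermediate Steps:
j(V) = -26/9 - 2*V/9 + V²/9 (j(V) = ((V² - V) + (-26 - V))/9 = (-26 + V² - 2*V)/9 = -26/9 - 2*V/9 + V²/9)
(7 + 1/(-5))²*j(-61) = (7 + 1/(-5))²*(-26/9 - 2/9*(-61) + (⅑)*(-61)²) = (7 - ⅕)²*(-26/9 + 122/9 + (⅑)*3721) = (34/5)²*(-26/9 + 122/9 + 3721/9) = (1156/25)*(3817/9) = 4412452/225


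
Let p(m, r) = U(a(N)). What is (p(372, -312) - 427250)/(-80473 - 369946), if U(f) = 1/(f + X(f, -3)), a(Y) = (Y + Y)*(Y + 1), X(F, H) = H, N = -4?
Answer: 8972249/9458799 ≈ 0.94856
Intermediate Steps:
a(Y) = 2*Y*(1 + Y) (a(Y) = (2*Y)*(1 + Y) = 2*Y*(1 + Y))
U(f) = 1/(-3 + f) (U(f) = 1/(f - 3) = 1/(-3 + f))
p(m, r) = 1/21 (p(m, r) = 1/(-3 + 2*(-4)*(1 - 4)) = 1/(-3 + 2*(-4)*(-3)) = 1/(-3 + 24) = 1/21)
(p(372, -312) - 427250)/(-80473 - 369946) = (1/21 - 427250)/(-80473 - 369946) = -8972249/21/(-450419) = -8972249/21*(-1/450419) = 8972249/9458799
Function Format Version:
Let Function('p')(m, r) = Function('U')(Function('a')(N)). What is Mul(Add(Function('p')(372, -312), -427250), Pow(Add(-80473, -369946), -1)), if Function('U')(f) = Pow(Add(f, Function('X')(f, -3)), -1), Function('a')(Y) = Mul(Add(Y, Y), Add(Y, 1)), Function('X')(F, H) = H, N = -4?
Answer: Rational(8972249, 9458799) ≈ 0.94856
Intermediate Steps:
Function('a')(Y) = Mul(2, Y, Add(1, Y)) (Function('a')(Y) = Mul(Mul(2, Y), Add(1, Y)) = Mul(2, Y, Add(1, Y)))
Function('U')(f) = Pow(Add(-3, f), -1) (Function('U')(f) = Pow(Add(f, -3), -1) = Pow(Add(-3, f), -1))
Function('p')(m, r) = Rational(1, 21) (Function('p')(m, r) = Pow(Add(-3, Mul(2, -4, Add(1, -4))), -1) = Pow(Add(-3, Mul(2, -4, -3)), -1) = Pow(Add(-3, 24), -1) = Pow(21, -1) = Rational(1, 21))
Mul(Add(Function('p')(372, -312), -427250), Pow(Add(-80473, -369946), -1)) = Mul(Add(Rational(1, 21), -427250), Pow(Add(-80473, -369946), -1)) = Mul(Rational(-8972249, 21), Pow(-450419, -1)) = Mul(Rational(-8972249, 21), Rational(-1, 450419)) = Rational(8972249, 9458799)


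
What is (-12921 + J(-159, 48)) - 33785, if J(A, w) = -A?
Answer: -46547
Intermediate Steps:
(-12921 + J(-159, 48)) - 33785 = (-12921 - 1*(-159)) - 33785 = (-12921 + 159) - 33785 = -12762 - 33785 = -46547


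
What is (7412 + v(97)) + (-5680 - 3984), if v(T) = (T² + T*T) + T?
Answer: 16663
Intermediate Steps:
v(T) = T + 2*T² (v(T) = (T² + T²) + T = 2*T² + T = T + 2*T²)
(7412 + v(97)) + (-5680 - 3984) = (7412 + 97*(1 + 2*97)) + (-5680 - 3984) = (7412 + 97*(1 + 194)) - 9664 = (7412 + 97*195) - 9664 = (7412 + 18915) - 9664 = 26327 - 9664 = 16663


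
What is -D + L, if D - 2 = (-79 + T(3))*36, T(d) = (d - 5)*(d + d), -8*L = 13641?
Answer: 12551/8 ≈ 1568.9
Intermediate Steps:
L = -13641/8 (L = -⅛*13641 = -13641/8 ≈ -1705.1)
T(d) = 2*d*(-5 + d) (T(d) = (-5 + d)*(2*d) = 2*d*(-5 + d))
D = -3274 (D = 2 + (-79 + 2*3*(-5 + 3))*36 = 2 + (-79 + 2*3*(-2))*36 = 2 + (-79 - 12)*36 = 2 - 91*36 = 2 - 3276 = -3274)
-D + L = -1*(-3274) - 13641/8 = 3274 - 13641/8 = 12551/8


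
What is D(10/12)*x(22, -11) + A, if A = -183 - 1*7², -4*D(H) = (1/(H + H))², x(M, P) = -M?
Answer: -11501/50 ≈ -230.02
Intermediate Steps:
D(H) = -1/(16*H²) (D(H) = -1/(4*(H + H)²) = -1/(4*H²)/4 = -1/(16*H²))
A = -232 (A = -183 - 1*49 = -183 - 49 = -232)
D(10/12)*x(22, -11) + A = (-1/(16*(10/12)²))*(-1*22) - 232 = -1/(16*(10*(1/12))²)*(-22) - 232 = -1/(16*(⅚)²)*(-22) - 232 = -1/16*36/25*(-22) - 232 = -9/100*(-22) - 232 = 99/50 - 232 = -11501/50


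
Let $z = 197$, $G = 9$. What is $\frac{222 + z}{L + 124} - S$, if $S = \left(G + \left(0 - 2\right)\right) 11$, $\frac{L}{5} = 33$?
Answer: $- \frac{21834}{289} \approx -75.55$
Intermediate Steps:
$L = 165$ ($L = 5 \cdot 33 = 165$)
$S = 77$ ($S = \left(9 + \left(0 - 2\right)\right) 11 = \left(9 - 2\right) 11 = 7 \cdot 11 = 77$)
$\frac{222 + z}{L + 124} - S = \frac{222 + 197}{165 + 124} - 77 = \frac{419}{289} - 77 = - \frac{21834}{289}$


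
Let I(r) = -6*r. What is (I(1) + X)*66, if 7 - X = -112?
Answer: 7458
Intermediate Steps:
X = 119 (X = 7 - 1*(-112) = 7 + 112 = 119)
(I(1) + X)*66 = (-6*1 + 119)*66 = (-6 + 119)*66 = 113*66 = 7458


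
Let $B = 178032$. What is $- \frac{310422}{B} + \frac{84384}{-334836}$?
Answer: $- \frac{550757005}{275979272} \approx -1.9956$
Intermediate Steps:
$- \frac{310422}{B} + \frac{84384}{-334836} = - \frac{310422}{178032} + \frac{84384}{-334836} = \left(-310422\right) \frac{1}{178032} + 84384 \left(- \frac{1}{334836}\right) = - \frac{51737}{29672} - \frac{2344}{9301} = - \frac{550757005}{275979272}$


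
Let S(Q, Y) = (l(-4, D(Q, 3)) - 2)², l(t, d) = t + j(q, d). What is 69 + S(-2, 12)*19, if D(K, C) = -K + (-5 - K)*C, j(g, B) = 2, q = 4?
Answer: 373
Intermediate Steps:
D(K, C) = -K + C*(-5 - K)
l(t, d) = 2 + t (l(t, d) = t + 2 = 2 + t)
S(Q, Y) = 16 (S(Q, Y) = ((2 - 4) - 2)² = (-2 - 2)² = (-4)² = 16)
69 + S(-2, 12)*19 = 69 + 16*19 = 69 + 304 = 373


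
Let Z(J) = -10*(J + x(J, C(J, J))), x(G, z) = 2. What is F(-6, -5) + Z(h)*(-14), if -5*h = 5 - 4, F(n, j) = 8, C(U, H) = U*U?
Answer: 260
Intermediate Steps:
C(U, H) = U**2
h = -1/5 (h = -(5 - 4)/5 = -1/5*1 = -1/5 ≈ -0.20000)
Z(J) = -20 - 10*J (Z(J) = -10*(J + 2) = -10*(2 + J) = -20 - 10*J)
F(-6, -5) + Z(h)*(-14) = 8 + (-20 - 10*(-1/5))*(-14) = 8 + (-20 + 2)*(-14) = 8 - 18*(-14) = 8 + 252 = 260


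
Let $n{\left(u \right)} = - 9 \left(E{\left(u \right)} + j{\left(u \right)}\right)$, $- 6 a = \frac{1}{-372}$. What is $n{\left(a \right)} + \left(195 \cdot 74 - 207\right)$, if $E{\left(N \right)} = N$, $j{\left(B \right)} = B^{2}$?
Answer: $\frac{7872940295}{553536} \approx 14223.0$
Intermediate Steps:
$a = \frac{1}{2232}$ ($a = - \frac{1}{6 \left(-372\right)} = \left(- \frac{1}{6}\right) \left(- \frac{1}{372}\right) = \frac{1}{2232} \approx 0.00044803$)
$n{\left(u \right)} = - 9 u - 9 u^{2}$ ($n{\left(u \right)} = - 9 \left(u + u^{2}\right) = - 9 u - 9 u^{2}$)
$n{\left(a \right)} + \left(195 \cdot 74 - 207\right) = 9 \cdot \frac{1}{2232} \left(-1 - \frac{1}{2232}\right) + \left(195 \cdot 74 - 207\right) = 9 \cdot \frac{1}{2232} \left(-1 - \frac{1}{2232}\right) + \left(14430 - 207\right) = 9 \cdot \frac{1}{2232} \left(- \frac{2233}{2232}\right) + 14223 = - \frac{2233}{553536} + 14223 = \frac{7872940295}{553536}$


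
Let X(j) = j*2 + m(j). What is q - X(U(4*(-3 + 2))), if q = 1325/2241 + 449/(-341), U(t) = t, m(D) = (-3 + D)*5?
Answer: 32305399/764181 ≈ 42.275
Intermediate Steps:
m(D) = -15 + 5*D
X(j) = -15 + 7*j (X(j) = j*2 + (-15 + 5*j) = 2*j + (-15 + 5*j) = -15 + 7*j)
q = -554384/764181 (q = 1325*(1/2241) + 449*(-1/341) = 1325/2241 - 449/341 = -554384/764181 ≈ -0.72546)
q - X(U(4*(-3 + 2))) = -554384/764181 - (-15 + 7*(4*(-3 + 2))) = -554384/764181 - (-15 + 7*(4*(-1))) = -554384/764181 - (-15 + 7*(-4)) = -554384/764181 - (-15 - 28) = -554384/764181 - 1*(-43) = -554384/764181 + 43 = 32305399/764181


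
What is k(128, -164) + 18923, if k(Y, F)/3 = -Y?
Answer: 18539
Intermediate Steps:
k(Y, F) = -3*Y (k(Y, F) = 3*(-Y) = -3*Y)
k(128, -164) + 18923 = -3*128 + 18923 = -384 + 18923 = 18539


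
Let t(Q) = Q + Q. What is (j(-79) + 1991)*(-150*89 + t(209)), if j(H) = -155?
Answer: -23743152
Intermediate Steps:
t(Q) = 2*Q
(j(-79) + 1991)*(-150*89 + t(209)) = (-155 + 1991)*(-150*89 + 2*209) = 1836*(-13350 + 418) = 1836*(-12932) = -23743152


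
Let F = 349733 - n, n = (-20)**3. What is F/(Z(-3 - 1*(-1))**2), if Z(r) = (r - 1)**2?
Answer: 357733/81 ≈ 4416.5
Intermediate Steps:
n = -8000
Z(r) = (-1 + r)**2
F = 357733 (F = 349733 - 1*(-8000) = 349733 + 8000 = 357733)
F/(Z(-3 - 1*(-1))**2) = 357733/(((-1 + (-3 - 1*(-1)))**2)**2) = 357733/(((-1 + (-3 + 1))**2)**2) = 357733/(((-1 - 2)**2)**2) = 357733/(((-3)**2)**2) = 357733/(9**2) = 357733/81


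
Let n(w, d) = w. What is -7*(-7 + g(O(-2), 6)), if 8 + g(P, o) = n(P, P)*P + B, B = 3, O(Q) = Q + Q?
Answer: -28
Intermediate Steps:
O(Q) = 2*Q
g(P, o) = -5 + P**2 (g(P, o) = -8 + (P*P + 3) = -8 + (P**2 + 3) = -8 + (3 + P**2) = -5 + P**2)
-7*(-7 + g(O(-2), 6)) = -7*(-7 + (-5 + (2*(-2))**2)) = -7*(-7 + (-5 + (-4)**2)) = -7*(-7 + (-5 + 16)) = -7*(-7 + 11) = -7*4 = -28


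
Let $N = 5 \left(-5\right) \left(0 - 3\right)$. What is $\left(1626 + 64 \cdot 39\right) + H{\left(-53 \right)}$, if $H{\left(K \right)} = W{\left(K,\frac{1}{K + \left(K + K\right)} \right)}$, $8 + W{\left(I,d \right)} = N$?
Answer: $4189$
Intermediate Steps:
$N = 75$ ($N = - 25 \left(0 - 3\right) = \left(-25\right) \left(-3\right) = 75$)
$W{\left(I,d \right)} = 67$ ($W{\left(I,d \right)} = -8 + 75 = 67$)
$H{\left(K \right)} = 67$
$\left(1626 + 64 \cdot 39\right) + H{\left(-53 \right)} = \left(1626 + 64 \cdot 39\right) + 67 = \left(1626 + 2496\right) + 67 = 4122 + 67 = 4189$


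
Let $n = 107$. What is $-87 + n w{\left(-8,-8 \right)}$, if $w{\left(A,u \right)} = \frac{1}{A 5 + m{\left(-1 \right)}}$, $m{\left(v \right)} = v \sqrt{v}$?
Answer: $- \frac{143567}{1601} + \frac{107 i}{1601} \approx -89.673 + 0.066833 i$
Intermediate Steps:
$m{\left(v \right)} = v^{\frac{3}{2}}$
$w{\left(A,u \right)} = \frac{1}{- i + 5 A}$ ($w{\left(A,u \right)} = \frac{1}{A 5 + \left(-1\right)^{\frac{3}{2}}} = \frac{1}{5 A - i} = \frac{1}{- i + 5 A}$)
$-87 + n w{\left(-8,-8 \right)} = -87 + \frac{107}{- i + 5 \left(-8\right)} = -87 + \frac{107}{- i - 40} = -87 + \frac{107}{-40 - i} = -87 + 107 \frac{-40 + i}{1601} = -87 + \frac{107 \left(-40 + i\right)}{1601}$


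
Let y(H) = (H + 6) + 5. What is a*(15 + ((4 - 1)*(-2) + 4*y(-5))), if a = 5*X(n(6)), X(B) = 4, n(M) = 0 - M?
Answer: 660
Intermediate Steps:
y(H) = 11 + H (y(H) = (6 + H) + 5 = 11 + H)
n(M) = -M
a = 20 (a = 5*4 = 20)
a*(15 + ((4 - 1)*(-2) + 4*y(-5))) = 20*(15 + ((4 - 1)*(-2) + 4*(11 - 5))) = 20*(15 + (3*(-2) + 4*6)) = 20*(15 + (-6 + 24)) = 20*(15 + 18) = 20*33 = 660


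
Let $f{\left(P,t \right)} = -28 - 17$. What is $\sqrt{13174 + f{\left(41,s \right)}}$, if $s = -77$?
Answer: $\sqrt{13129} \approx 114.58$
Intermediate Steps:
$f{\left(P,t \right)} = -45$
$\sqrt{13174 + f{\left(41,s \right)}} = \sqrt{13174 - 45} = \sqrt{13129}$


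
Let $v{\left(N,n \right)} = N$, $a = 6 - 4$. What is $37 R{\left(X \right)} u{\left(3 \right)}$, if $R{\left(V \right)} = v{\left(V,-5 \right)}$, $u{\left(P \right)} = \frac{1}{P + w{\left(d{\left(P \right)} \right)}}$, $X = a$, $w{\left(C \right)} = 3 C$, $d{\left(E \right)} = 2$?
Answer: $\frac{74}{9} \approx 8.2222$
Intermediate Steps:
$a = 2$
$X = 2$
$u{\left(P \right)} = \frac{1}{6 + P}$ ($u{\left(P \right)} = \frac{1}{P + 3 \cdot 2} = \frac{1}{P + 6} = \frac{1}{6 + P}$)
$R{\left(V \right)} = V$
$37 R{\left(X \right)} u{\left(3 \right)} = \frac{37 \cdot 2}{6 + 3} = \frac{74}{9}$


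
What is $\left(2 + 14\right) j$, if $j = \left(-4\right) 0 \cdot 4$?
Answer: $0$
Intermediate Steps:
$j = 0$ ($j = 0 \cdot 4 = 0$)
$\left(2 + 14\right) j = \left(2 + 14\right) 0 = 16 \cdot 0 = 0$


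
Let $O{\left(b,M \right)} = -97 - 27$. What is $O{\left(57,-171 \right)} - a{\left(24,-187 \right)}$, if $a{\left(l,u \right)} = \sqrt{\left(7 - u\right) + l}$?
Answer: $-124 - \sqrt{218} \approx -138.76$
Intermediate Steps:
$O{\left(b,M \right)} = -124$ ($O{\left(b,M \right)} = -97 - 27 = -124$)
$a{\left(l,u \right)} = \sqrt{7 + l - u}$
$O{\left(57,-171 \right)} - a{\left(24,-187 \right)} = -124 - \sqrt{7 + 24 - -187} = -124 - \sqrt{7 + 24 + 187} = -124 - \sqrt{218}$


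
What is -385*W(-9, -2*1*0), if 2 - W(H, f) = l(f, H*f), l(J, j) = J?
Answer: -770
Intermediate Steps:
W(H, f) = 2 - f
-385*W(-9, -2*1*0) = -385*(2 - (-2*1)*0) = -385*(2 - (-2)*0) = -385*(2 - 1*0) = -385*(2 + 0) = -385*2 = -770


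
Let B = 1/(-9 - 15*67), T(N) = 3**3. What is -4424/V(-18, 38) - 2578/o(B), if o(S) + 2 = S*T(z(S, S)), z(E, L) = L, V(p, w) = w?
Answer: 23863180/20539 ≈ 1161.8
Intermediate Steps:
T(N) = 27
B = -1/1608 (B = (1/67)/(-24) = -1/24*1/67 = -1/1608 ≈ -0.00062189)
o(S) = -2 + 27*S (o(S) = -2 + S*27 = -2 + 27*S)
-4424/V(-18, 38) - 2578/o(B) = -4424/38 - 2578/(-2 + 27*(-1/1608)) = -4424*1/38 - 2578/(-2 - 9/536) = -2212/19 - 2578/(-1081/536) = -2212/19 - 2578*(-536/1081) = -2212/19 + 1381808/1081 = 23863180/20539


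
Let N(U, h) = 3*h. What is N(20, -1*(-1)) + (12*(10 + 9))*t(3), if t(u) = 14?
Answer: 3195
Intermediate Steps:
N(20, -1*(-1)) + (12*(10 + 9))*t(3) = 3*(-1*(-1)) + (12*(10 + 9))*14 = 3*1 + (12*19)*14 = 3 + 228*14 = 3 + 3192 = 3195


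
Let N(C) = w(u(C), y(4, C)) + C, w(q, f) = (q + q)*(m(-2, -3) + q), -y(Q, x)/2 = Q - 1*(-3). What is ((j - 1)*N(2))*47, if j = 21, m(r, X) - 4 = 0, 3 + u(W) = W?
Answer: -3760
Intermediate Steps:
y(Q, x) = -6 - 2*Q (y(Q, x) = -2*(Q - 1*(-3)) = -2*(Q + 3) = -2*(3 + Q) = -6 - 2*Q)
u(W) = -3 + W
m(r, X) = 4 (m(r, X) = 4 + 0 = 4)
w(q, f) = 2*q*(4 + q) (w(q, f) = (q + q)*(4 + q) = (2*q)*(4 + q) = 2*q*(4 + q))
N(C) = C + 2*(1 + C)*(-3 + C) (N(C) = 2*(-3 + C)*(4 + (-3 + C)) + C = 2*(-3 + C)*(1 + C) + C = 2*(1 + C)*(-3 + C) + C = C + 2*(1 + C)*(-3 + C))
((j - 1)*N(2))*47 = ((21 - 1)*(2 + 2*(1 + 2)*(-3 + 2)))*47 = (20*(2 + 2*3*(-1)))*47 = (20*(2 - 6))*47 = (20*(-4))*47 = -80*47 = -3760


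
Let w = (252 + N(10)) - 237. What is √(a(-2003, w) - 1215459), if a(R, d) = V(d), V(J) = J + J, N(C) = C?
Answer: I*√1215409 ≈ 1102.5*I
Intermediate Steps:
V(J) = 2*J
w = 25 (w = (252 + 10) - 237 = 262 - 237 = 25)
a(R, d) = 2*d
√(a(-2003, w) - 1215459) = √(2*25 - 1215459) = √(50 - 1215459) = √(-1215409) = I*√1215409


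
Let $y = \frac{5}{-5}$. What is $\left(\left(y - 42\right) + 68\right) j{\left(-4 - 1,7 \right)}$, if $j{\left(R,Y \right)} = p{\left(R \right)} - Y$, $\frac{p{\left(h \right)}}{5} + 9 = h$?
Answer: $-1925$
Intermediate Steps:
$p{\left(h \right)} = -45 + 5 h$
$y = -1$ ($y = 5 \left(- \frac{1}{5}\right) = -1$)
$j{\left(R,Y \right)} = -45 - Y + 5 R$ ($j{\left(R,Y \right)} = \left(-45 + 5 R\right) - Y = -45 - Y + 5 R$)
$\left(\left(y - 42\right) + 68\right) j{\left(-4 - 1,7 \right)} = \left(\left(-1 - 42\right) + 68\right) \left(-45 - 7 + 5 \left(-4 - 1\right)\right) = \left(\left(-1 - 42\right) + 68\right) \left(-45 - 7 + 5 \left(-5\right)\right) = \left(-43 + 68\right) \left(-45 - 7 - 25\right) = 25 \left(-77\right) = -1925$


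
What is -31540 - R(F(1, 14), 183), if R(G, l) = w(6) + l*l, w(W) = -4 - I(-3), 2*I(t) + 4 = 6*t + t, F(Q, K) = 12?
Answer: -130075/2 ≈ -65038.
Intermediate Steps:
I(t) = -2 + 7*t/2 (I(t) = -2 + (6*t + t)/2 = -2 + (7*t)/2 = -2 + 7*t/2)
w(W) = 17/2 (w(W) = -4 - (-2 + (7/2)*(-3)) = -4 - (-2 - 21/2) = -4 - 1*(-25/2) = -4 + 25/2 = 17/2)
R(G, l) = 17/2 + l**2 (R(G, l) = 17/2 + l*l = 17/2 + l**2)
-31540 - R(F(1, 14), 183) = -31540 - (17/2 + 183**2) = -31540 - (17/2 + 33489) = -31540 - 1*66995/2 = -31540 - 66995/2 = -130075/2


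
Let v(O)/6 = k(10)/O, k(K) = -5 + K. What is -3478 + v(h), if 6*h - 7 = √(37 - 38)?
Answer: -17264/5 - 18*I/5 ≈ -3452.8 - 3.6*I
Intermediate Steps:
h = 7/6 + I/6 (h = 7/6 + √(37 - 38)/6 = 7/6 + √(-1)/6 = 7/6 + I/6 ≈ 1.1667 + 0.16667*I)
v(O) = 30/O (v(O) = 6*((-5 + 10)/O) = 6*(5/O) = 30/O)
-3478 + v(h) = -3478 + 30/(7/6 + I/6) = -3478 + 30*(18*(7/6 - I/6)/25) = -3478 + 108*(7/6 - I/6)/5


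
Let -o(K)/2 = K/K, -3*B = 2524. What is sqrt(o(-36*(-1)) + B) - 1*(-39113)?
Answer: 39113 + I*sqrt(7590)/3 ≈ 39113.0 + 29.04*I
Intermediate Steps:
B = -2524/3 (B = -1/3*2524 = -2524/3 ≈ -841.33)
o(K) = -2 (o(K) = -2*K/K = -2*1 = -2)
sqrt(o(-36*(-1)) + B) - 1*(-39113) = sqrt(-2 - 2524/3) - 1*(-39113) = sqrt(-2530/3) + 39113 = I*sqrt(7590)/3 + 39113 = 39113 + I*sqrt(7590)/3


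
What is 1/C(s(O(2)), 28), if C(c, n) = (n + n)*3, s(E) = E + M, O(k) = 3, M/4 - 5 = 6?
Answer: 1/168 ≈ 0.0059524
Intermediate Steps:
M = 44 (M = 20 + 4*6 = 20 + 24 = 44)
s(E) = 44 + E (s(E) = E + 44 = 44 + E)
C(c, n) = 6*n (C(c, n) = (2*n)*3 = 6*n)
1/C(s(O(2)), 28) = 1/(6*28) = 1/168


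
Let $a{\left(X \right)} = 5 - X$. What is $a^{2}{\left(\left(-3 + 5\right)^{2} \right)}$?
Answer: $1$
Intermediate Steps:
$a^{2}{\left(\left(-3 + 5\right)^{2} \right)} = \left(5 - \left(-3 + 5\right)^{2}\right)^{2} = \left(5 - 2^{2}\right)^{2} = \left(5 - 4\right)^{2} = 1^{2} = 1$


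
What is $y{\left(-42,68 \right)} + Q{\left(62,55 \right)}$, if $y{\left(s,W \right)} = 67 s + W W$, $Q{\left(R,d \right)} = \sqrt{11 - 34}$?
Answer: $1810 + i \sqrt{23} \approx 1810.0 + 4.7958 i$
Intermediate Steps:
$Q{\left(R,d \right)} = i \sqrt{23}$ ($Q{\left(R,d \right)} = \sqrt{-23} = i \sqrt{23}$)
$y{\left(s,W \right)} = W^{2} + 67 s$ ($y{\left(s,W \right)} = 67 s + W^{2} = W^{2} + 67 s$)
$y{\left(-42,68 \right)} + Q{\left(62,55 \right)} = \left(68^{2} + 67 \left(-42\right)\right) + i \sqrt{23} = \left(4624 - 2814\right) + i \sqrt{23} = 1810 + i \sqrt{23}$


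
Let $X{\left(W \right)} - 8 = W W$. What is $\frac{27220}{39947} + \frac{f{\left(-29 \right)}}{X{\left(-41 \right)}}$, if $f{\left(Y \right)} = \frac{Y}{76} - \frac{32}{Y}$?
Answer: $\frac{101391529997}{148704944532} \approx 0.68183$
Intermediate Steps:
$X{\left(W \right)} = 8 + W^{2}$ ($X{\left(W \right)} = 8 + W W = 8 + W^{2}$)
$f{\left(Y \right)} = - \frac{32}{Y} + \frac{Y}{76}$ ($f{\left(Y \right)} = Y \frac{1}{76} - \frac{32}{Y} = \frac{Y}{76} - \frac{32}{Y} = - \frac{32}{Y} + \frac{Y}{76}$)
$\frac{27220}{39947} + \frac{f{\left(-29 \right)}}{X{\left(-41 \right)}} = \frac{27220}{39947} + \frac{- \frac{32}{-29} + \frac{1}{76} \left(-29\right)}{8 + \left(-41\right)^{2}} = 27220 \cdot \frac{1}{39947} + \frac{\left(-32\right) \left(- \frac{1}{29}\right) - \frac{29}{76}}{8 + 1681} = \frac{27220}{39947} + \frac{\frac{32}{29} - \frac{29}{76}}{1689} = \frac{27220}{39947} + \frac{1591}{2204} \cdot \frac{1}{1689} = \frac{27220}{39947} + \frac{1591}{3722556} = \frac{101391529997}{148704944532}$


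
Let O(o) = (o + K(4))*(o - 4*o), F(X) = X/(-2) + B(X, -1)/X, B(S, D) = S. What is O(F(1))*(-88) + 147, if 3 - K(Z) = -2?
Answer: 873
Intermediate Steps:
K(Z) = 5 (K(Z) = 3 - 1*(-2) = 3 + 2 = 5)
F(X) = 1 - X/2 (F(X) = X/(-2) + X/X = X*(-½) + 1 = -X/2 + 1 = 1 - X/2)
O(o) = -3*o*(5 + o) (O(o) = (o + 5)*(o - 4*o) = (5 + o)*(-3*o) = -3*o*(5 + o))
O(F(1))*(-88) + 147 = -3*(1 - ½*1)*(5 + (1 - ½*1))*(-88) + 147 = -3*(1 - ½)*(5 + (1 - ½))*(-88) + 147 = -3*½*(5 + ½)*(-88) + 147 = -3*½*11/2*(-88) + 147 = -33/4*(-88) + 147 = 726 + 147 = 873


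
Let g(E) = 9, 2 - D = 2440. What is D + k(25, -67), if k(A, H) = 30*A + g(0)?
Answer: -1679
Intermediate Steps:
D = -2438 (D = 2 - 1*2440 = 2 - 2440 = -2438)
k(A, H) = 9 + 30*A (k(A, H) = 30*A + 9 = 9 + 30*A)
D + k(25, -67) = -2438 + (9 + 30*25) = -2438 + (9 + 750) = -2438 + 759 = -1679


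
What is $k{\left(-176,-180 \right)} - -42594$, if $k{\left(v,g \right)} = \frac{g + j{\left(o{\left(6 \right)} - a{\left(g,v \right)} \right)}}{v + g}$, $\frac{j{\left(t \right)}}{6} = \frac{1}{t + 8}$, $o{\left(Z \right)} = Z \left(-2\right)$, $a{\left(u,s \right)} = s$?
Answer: $\frac{1304073381}{30616} \approx 42595.0$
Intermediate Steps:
$o{\left(Z \right)} = - 2 Z$
$j{\left(t \right)} = \frac{6}{8 + t}$ ($j{\left(t \right)} = \frac{6}{t + 8} = \frac{6}{8 + t}$)
$k{\left(v,g \right)} = \frac{g + \frac{6}{-4 - v}}{g + v}$ ($k{\left(v,g \right)} = \frac{g + \frac{6}{8 - \left(12 + v\right)}}{v + g} = \frac{g + \frac{6}{8 - \left(12 + v\right)}}{g + v} = \frac{g + \frac{6}{-4 - v}}{g + v}$)
$k{\left(-176,-180 \right)} - -42594 = \frac{-6 - 180 \left(4 - 176\right)}{\left(4 - 176\right) \left(-180 - 176\right)} - -42594 = \frac{-6 - -30960}{\left(-172\right) \left(-356\right)} + 42594 = \left(- \frac{1}{172}\right) \left(- \frac{1}{356}\right) \left(-6 + 30960\right) + 42594 = \left(- \frac{1}{172}\right) \left(- \frac{1}{356}\right) 30954 + 42594 = \frac{15477}{30616} + 42594 = \frac{1304073381}{30616}$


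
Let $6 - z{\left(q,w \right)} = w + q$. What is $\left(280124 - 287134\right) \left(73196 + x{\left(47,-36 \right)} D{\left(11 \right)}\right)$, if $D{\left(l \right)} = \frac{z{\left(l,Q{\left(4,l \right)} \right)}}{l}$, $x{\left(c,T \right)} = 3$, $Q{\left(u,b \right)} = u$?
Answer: $- \frac{5643954290}{11} \approx -5.1309 \cdot 10^{8}$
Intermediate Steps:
$z{\left(q,w \right)} = 6 - q - w$ ($z{\left(q,w \right)} = 6 - \left(w + q\right) = 6 - \left(q + w\right) = 6 - q - w$)
$D{\left(l \right)} = \frac{2 - l}{l}$ ($D{\left(l \right)} = \frac{6 - l - 4}{l} = \frac{2 - l}{l}$)
$\left(280124 - 287134\right) \left(73196 + x{\left(47,-36 \right)} D{\left(11 \right)}\right) = \left(280124 - 287134\right) \left(73196 + 3 \frac{2 - 11}{11}\right) = - 7010 \left(73196 + 3 \frac{2 - 11}{11}\right) = - 7010 \left(73196 + 3 \cdot \frac{1}{11} \left(-9\right)\right) = - 7010 \left(73196 + 3 \left(- \frac{9}{11}\right)\right) = - 7010 \left(73196 - \frac{27}{11}\right) = \left(-7010\right) \frac{805129}{11} = - \frac{5643954290}{11}$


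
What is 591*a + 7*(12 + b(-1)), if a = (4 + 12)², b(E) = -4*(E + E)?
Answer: 151436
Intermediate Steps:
b(E) = -8*E
a = 256 (a = 16² = 256)
591*a + 7*(12 + b(-1)) = 591*256 + 7*(12 - 8*(-1)) = 151296 + 7*(12 + 8) = 151296 + 7*20 = 151296 + 140 = 151436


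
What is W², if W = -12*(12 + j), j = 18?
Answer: 129600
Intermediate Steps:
W = -360 (W = -12*(12 + 18) = -12*30 = -360)
W² = (-360)² = 129600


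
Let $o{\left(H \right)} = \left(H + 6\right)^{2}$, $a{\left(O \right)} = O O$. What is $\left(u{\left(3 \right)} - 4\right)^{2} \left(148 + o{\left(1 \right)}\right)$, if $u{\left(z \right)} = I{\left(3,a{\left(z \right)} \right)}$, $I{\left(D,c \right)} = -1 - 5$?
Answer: $19700$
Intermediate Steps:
$a{\left(O \right)} = O^{2}$
$I{\left(D,c \right)} = -6$
$u{\left(z \right)} = -6$
$o{\left(H \right)} = \left(6 + H\right)^{2}$
$\left(u{\left(3 \right)} - 4\right)^{2} \left(148 + o{\left(1 \right)}\right) = \left(-6 - 4\right)^{2} \left(148 + \left(6 + 1\right)^{2}\right) = \left(-10\right)^{2} \left(148 + 7^{2}\right) = 100 \left(148 + 49\right) = 100 \cdot 197 = 19700$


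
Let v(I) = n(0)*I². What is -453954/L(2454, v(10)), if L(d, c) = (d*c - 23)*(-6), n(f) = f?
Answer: -75659/23 ≈ -3289.5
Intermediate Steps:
v(I) = 0 (v(I) = 0*I² = 0)
L(d, c) = 138 - 6*c*d (L(d, c) = (c*d - 23)*(-6) = (-23 + c*d)*(-6) = 138 - 6*c*d)
-453954/L(2454, v(10)) = -453954/(138 - 6*0*2454) = -453954/(138 + 0) = -453954/138 = -453954*1/138 = -75659/23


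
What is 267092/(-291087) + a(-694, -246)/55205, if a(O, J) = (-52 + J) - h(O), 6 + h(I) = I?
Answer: -14627796886/16069457835 ≈ -0.91029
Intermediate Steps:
h(I) = -6 + I
a(O, J) = -46 + J - O (a(O, J) = (-52 + J) - (-6 + O) = (-52 + J) + (6 - O) = -46 + J - O)
267092/(-291087) + a(-694, -246)/55205 = 267092/(-291087) + (-46 - 246 - 1*(-694))/55205 = 267092*(-1/291087) + (-46 - 246 + 694)*(1/55205) = -267092/291087 + 402*(1/55205) = -267092/291087 + 402/55205 = -14627796886/16069457835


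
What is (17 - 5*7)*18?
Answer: -324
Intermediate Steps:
(17 - 5*7)*18 = (17 - 35)*18 = -18*18 = -324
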